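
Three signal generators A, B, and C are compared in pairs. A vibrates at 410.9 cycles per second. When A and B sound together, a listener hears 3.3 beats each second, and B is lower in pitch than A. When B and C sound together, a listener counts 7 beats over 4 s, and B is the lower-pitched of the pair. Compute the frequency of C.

B is below A, so f_B = 410.9 − 3.3 = 407.6 Hz.
B–C: Beat frequency = 7/4 = 1.75 Hz.
C is above B, so f_C = 407.6 + 1.75 = 409.35 Hz.

409.35 Hz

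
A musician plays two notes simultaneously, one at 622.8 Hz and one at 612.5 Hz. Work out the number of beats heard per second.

10.3 Hz

The beat frequency equals the magnitude of the frequency difference.
|622.8 − 612.5| = 10.3 Hz.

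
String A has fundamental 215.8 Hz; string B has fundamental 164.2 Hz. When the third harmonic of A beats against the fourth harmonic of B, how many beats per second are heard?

9.4 Hz

Third harmonic of the first: 3·215.8 = 647.4 Hz.
Fourth harmonic of the second: 4·164.2 = 656.8 Hz.
f_beat = |647.4 − 656.8| = 9.4 Hz.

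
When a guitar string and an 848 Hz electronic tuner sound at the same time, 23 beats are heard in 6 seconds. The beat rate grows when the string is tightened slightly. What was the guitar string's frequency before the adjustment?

851.8333 Hz

Beat frequency = 23/6 = 3.8333 Hz.
|f − 848| = 3.8333, so the guitar string was at either 844.1667 Hz or 851.8333 Hz.
Increasing tension raises a string's frequency; the adjustment raises the guitar string's frequency.
The beat rate rose, so the adjustment moved the guitar string further from 848 Hz — it was already above the reference.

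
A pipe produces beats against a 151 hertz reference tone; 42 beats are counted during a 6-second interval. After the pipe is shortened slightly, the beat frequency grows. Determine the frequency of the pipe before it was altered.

158 Hz

Beat frequency = 42/6 = 7 Hz.
|f − 151| = 7, so the pipe was at either 144 Hz or 158 Hz.
A shorter pipe has a higher fundamental; the adjustment raises the pipe's frequency.
The beat rate rose, so the adjustment moved the pipe further from 151 Hz — it was already above the reference.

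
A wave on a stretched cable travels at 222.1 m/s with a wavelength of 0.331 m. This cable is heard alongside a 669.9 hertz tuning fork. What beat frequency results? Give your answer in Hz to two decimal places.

1.10 Hz

Source frequency f = v/λ = 222.1/0.331 = 670.9970 Hz.
f_beat = |670.9970 − 669.9| = 1.10 Hz.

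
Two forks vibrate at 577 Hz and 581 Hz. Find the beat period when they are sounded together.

f_beat = |577 − 581| = 4 Hz.
Beat period T = 1 / f_beat = 1 / 4 s.

0.250 s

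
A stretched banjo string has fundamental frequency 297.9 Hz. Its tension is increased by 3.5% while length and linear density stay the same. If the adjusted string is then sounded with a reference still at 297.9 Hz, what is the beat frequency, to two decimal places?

For a string, f ∝ √T, so the new frequency is 297.9·√1.035 = 303.0684 Hz.
f_beat = |303.0684 − 297.9| = 5.17 Hz.

5.17 Hz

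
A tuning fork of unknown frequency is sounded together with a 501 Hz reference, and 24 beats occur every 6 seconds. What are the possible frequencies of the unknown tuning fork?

Beat frequency = 24/6 = 4 Hz.
|f − 501| = 4, so f = 501 ± 4.

497 Hz or 505 Hz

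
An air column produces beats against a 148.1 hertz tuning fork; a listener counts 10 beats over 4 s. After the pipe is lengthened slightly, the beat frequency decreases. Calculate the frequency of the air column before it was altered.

Beat frequency = 10/4 = 2.5 Hz.
|f − 148.1| = 2.5, so the air column was at either 145.6 Hz or 150.6 Hz.
A longer pipe has a lower fundamental; the adjustment lowers the air column's frequency.
The beat rate fell, so the adjustment moved the air column toward 148.1 Hz — it must have started above the reference.

150.6 Hz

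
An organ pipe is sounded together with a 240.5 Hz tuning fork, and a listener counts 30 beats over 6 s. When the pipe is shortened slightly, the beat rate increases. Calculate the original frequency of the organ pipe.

Beat frequency = 30/6 = 5 Hz.
|f − 240.5| = 5, so the organ pipe was at either 235.5 Hz or 245.5 Hz.
A shorter pipe has a higher fundamental; the adjustment raises the organ pipe's frequency.
The beat rate rose, so the adjustment moved the organ pipe further from 240.5 Hz — it was already above the reference.

245.5 Hz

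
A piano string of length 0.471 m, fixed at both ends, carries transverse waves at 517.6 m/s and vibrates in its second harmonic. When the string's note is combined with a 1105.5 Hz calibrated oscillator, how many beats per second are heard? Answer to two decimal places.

6.56 Hz

For a string fixed at both ends, f_n = n·v/(2L) = 2·517.6/(2·0.471) = 1098.9384 Hz.
f_beat = |1098.9384 − 1105.5| = 6.56 Hz.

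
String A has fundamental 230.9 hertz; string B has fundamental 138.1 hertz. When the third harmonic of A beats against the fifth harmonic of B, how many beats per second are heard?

Third harmonic of the first: 3·230.9 = 692.7 Hz.
Fifth harmonic of the second: 5·138.1 = 690.5 Hz.
f_beat = |692.7 − 690.5| = 2.2 Hz.

2.2 Hz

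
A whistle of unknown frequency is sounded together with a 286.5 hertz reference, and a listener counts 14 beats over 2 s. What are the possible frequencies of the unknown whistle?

279.5 Hz or 293.5 Hz

Beat frequency = 14/2 = 7 Hz.
|f − 286.5| = 7, so f = 286.5 ± 7.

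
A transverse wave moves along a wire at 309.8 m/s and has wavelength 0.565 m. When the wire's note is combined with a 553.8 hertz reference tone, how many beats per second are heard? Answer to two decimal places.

5.48 Hz

Source frequency f = v/λ = 309.8/0.565 = 548.3186 Hz.
f_beat = |548.3186 − 553.8| = 5.48 Hz.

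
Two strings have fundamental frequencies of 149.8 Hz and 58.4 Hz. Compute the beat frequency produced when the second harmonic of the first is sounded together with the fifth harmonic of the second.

Second harmonic of the first: 2·149.8 = 299.6 Hz.
Fifth harmonic of the second: 5·58.4 = 292.0 Hz.
f_beat = |299.6 − 292.0| = 7.6 Hz.

7.6 Hz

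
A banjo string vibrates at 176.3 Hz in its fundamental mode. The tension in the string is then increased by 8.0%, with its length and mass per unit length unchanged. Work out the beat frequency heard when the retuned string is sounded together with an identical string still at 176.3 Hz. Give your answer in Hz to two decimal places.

For a string, f ∝ √T, so the new frequency is 176.3·√1.080 = 183.2163 Hz.
f_beat = |183.2163 − 176.3| = 6.92 Hz.

6.92 Hz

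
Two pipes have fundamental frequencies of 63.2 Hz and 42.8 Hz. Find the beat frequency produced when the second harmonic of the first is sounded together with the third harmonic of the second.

Second harmonic of the first: 2·63.2 = 126.4 Hz.
Third harmonic of the second: 3·42.8 = 128.4 Hz.
f_beat = |126.4 − 128.4| = 2.0 Hz.

2.0 Hz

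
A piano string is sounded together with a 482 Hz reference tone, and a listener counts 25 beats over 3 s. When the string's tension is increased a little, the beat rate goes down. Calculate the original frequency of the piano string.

473.6667 Hz

Beat frequency = 25/3 = 8.3333 Hz.
|f − 482| = 8.3333, so the piano string was at either 473.6667 Hz or 490.3333 Hz.
Higher tension means higher frequency; the adjustment raises the piano string's frequency.
The beat rate fell, so the adjustment moved the piano string toward 482 Hz — it must have started below the reference.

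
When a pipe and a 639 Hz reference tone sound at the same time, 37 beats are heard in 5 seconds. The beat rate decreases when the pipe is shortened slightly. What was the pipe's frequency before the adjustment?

631.6 Hz

Beat frequency = 37/5 = 7.4 Hz.
|f − 639| = 7.4, so the pipe was at either 631.6 Hz or 646.4 Hz.
A shorter pipe has a higher fundamental; the adjustment raises the pipe's frequency.
The beat rate fell, so the adjustment moved the pipe toward 639 Hz — it must have started below the reference.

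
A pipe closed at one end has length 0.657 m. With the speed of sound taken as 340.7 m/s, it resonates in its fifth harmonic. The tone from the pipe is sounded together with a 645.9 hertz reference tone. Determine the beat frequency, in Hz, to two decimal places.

Closed pipe (odd harmonics): f_n = n·v/(4L) = 5·340.7/(4·0.657) = 648.2116 Hz.
f_beat = |648.2116 − 645.9| = 2.31 Hz.

2.31 Hz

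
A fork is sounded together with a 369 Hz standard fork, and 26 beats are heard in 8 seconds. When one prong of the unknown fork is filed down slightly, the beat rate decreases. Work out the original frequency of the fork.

Beat frequency = 26/8 = 3.25 Hz.
|f − 369| = 3.25, so the fork was at either 365.75 Hz or 372.25 Hz.
Filing a prong removes mass and raises the fork's frequency; the adjustment raises the fork's frequency.
The beat rate fell, so the adjustment moved the fork toward 369 Hz — it must have started below the reference.

365.75 Hz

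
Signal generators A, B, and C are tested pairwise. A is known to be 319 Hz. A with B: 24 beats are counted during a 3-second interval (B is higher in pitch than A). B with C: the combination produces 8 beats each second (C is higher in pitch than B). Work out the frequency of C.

A–B: Beat frequency = 24/3 = 8 Hz.
B is above A, so f_B = 319 + 8 = 327 Hz.
C is above B, so f_C = 327 + 8 = 335 Hz.

335 Hz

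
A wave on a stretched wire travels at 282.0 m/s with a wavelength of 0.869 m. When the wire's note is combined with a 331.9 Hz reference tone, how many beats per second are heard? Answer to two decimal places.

7.39 Hz

Source frequency f = v/λ = 282.0/0.869 = 324.5109 Hz.
f_beat = |324.5109 − 331.9| = 7.39 Hz.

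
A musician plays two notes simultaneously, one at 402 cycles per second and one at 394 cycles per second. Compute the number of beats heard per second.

f_beat = |f₁ − f₂|.
|402 − 394| = 8 Hz.

8 Hz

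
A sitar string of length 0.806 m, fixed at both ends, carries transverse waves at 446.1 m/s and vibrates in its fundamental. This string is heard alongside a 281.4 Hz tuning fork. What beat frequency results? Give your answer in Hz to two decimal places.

For a string fixed at both ends, f_n = n·v/(2L) = 1·446.1/(2·0.806) = 276.7370 Hz.
f_beat = |276.7370 − 281.4| = 4.66 Hz.

4.66 Hz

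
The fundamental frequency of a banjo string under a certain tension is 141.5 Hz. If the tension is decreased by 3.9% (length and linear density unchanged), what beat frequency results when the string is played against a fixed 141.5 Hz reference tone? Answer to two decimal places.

2.79 Hz

For a string, f ∝ √T, so the new frequency is 141.5·√0.961 = 138.7133 Hz.
f_beat = |138.7133 − 141.5| = 2.79 Hz.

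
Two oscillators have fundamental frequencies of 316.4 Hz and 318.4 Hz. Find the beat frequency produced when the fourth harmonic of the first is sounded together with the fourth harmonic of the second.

Fourth harmonic of the first: 4·316.4 = 1265.6 Hz.
Fourth harmonic of the second: 4·318.4 = 1273.6 Hz.
f_beat = |1265.6 − 1273.6| = 8.0 Hz.

8.0 Hz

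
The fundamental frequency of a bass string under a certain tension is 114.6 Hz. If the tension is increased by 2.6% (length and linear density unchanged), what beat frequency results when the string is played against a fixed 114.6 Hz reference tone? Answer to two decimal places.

1.48 Hz

For a string, f ∝ √T, so the new frequency is 114.6·√1.026 = 116.0802 Hz.
f_beat = |116.0802 − 114.6| = 1.48 Hz.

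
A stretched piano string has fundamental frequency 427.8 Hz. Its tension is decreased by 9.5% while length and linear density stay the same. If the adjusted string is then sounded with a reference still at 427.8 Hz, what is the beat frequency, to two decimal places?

For a string, f ∝ √T, so the new frequency is 427.8·√0.905 = 406.9725 Hz.
f_beat = |406.9725 − 427.8| = 20.83 Hz.

20.83 Hz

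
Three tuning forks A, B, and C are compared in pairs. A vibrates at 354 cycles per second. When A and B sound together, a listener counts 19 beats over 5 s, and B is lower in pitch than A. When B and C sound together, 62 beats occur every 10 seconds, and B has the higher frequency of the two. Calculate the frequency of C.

A–B: Beat frequency = 19/5 = 3.8 Hz.
B is below A, so f_B = 354 − 3.8 = 350.2 Hz.
B–C: Beat frequency = 62/10 = 6.2 Hz.
C is below B, so f_C = 350.2 − 6.2 = 344 Hz.

344 Hz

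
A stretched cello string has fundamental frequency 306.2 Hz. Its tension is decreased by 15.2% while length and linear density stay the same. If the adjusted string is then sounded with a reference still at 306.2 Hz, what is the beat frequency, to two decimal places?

24.23 Hz

For a string, f ∝ √T, so the new frequency is 306.2·√0.848 = 281.9701 Hz.
f_beat = |281.9701 − 306.2| = 24.23 Hz.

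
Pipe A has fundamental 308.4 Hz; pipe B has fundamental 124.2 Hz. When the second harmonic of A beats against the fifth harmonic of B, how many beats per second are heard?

Second harmonic of the first: 2·308.4 = 616.8 Hz.
Fifth harmonic of the second: 5·124.2 = 621.0 Hz.
f_beat = |616.8 − 621.0| = 4.2 Hz.

4.2 Hz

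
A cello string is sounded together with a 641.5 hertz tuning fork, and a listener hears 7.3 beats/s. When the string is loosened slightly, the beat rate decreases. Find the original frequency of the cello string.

|f − 641.5| = 7.3, so the cello string was at either 634.2 Hz or 648.8 Hz.
Reducing tension lowers a string's frequency; the adjustment lowers the cello string's frequency.
The beat rate fell, so the adjustment moved the cello string toward 641.5 Hz — it must have started above the reference.

648.8 Hz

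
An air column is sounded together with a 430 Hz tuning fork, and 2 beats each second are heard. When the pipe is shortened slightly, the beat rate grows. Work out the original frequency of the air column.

|f − 430| = 2, so the air column was at either 428 Hz or 432 Hz.
A shorter pipe has a higher fundamental; the adjustment raises the air column's frequency.
The beat rate rose, so the adjustment moved the air column further from 430 Hz — it was already above the reference.

432 Hz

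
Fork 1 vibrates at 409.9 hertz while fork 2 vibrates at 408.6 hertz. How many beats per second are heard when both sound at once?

1.3 Hz

f_beat = |f₁ − f₂|.
|409.9 − 408.6| = 1.3 Hz.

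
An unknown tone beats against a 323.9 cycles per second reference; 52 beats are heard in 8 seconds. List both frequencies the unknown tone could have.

317.4 Hz or 330.4 Hz

Beat frequency = 52/8 = 6.5 Hz.
|f − 323.9| = 6.5, so f = 323.9 ± 6.5.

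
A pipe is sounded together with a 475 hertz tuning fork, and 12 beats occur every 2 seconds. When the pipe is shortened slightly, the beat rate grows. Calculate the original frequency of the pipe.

481 Hz

Beat frequency = 12/2 = 6 Hz.
|f − 475| = 6, so the pipe was at either 469 Hz or 481 Hz.
A shorter pipe has a higher fundamental; the adjustment raises the pipe's frequency.
The beat rate rose, so the adjustment moved the pipe further from 475 Hz — it was already above the reference.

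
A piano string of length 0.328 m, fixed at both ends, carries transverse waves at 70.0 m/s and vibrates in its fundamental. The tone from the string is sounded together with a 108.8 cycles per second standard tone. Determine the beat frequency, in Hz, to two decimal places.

For a string fixed at both ends, f_n = n·v/(2L) = 1·70.0/(2·0.328) = 106.7073 Hz.
f_beat = |106.7073 − 108.8| = 2.09 Hz.

2.09 Hz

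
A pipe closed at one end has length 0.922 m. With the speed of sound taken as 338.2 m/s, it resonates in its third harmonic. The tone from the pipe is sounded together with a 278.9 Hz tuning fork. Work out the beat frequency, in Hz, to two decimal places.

Closed pipe (odd harmonics): f_n = n·v/(4L) = 3·338.2/(4·0.922) = 275.1085 Hz.
f_beat = |275.1085 − 278.9| = 3.79 Hz.

3.79 Hz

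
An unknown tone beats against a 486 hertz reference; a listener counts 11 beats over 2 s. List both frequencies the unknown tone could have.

Beat frequency = 11/2 = 5.5 Hz.
|f − 486| = 5.5, so f = 486 ± 5.5.

480.5 Hz or 491.5 Hz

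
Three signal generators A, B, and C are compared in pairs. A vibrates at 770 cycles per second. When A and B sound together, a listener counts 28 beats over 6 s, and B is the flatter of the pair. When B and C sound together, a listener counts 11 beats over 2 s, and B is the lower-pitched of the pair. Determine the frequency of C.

770.8333 Hz

A–B: Beat frequency = 28/6 = 4.6667 Hz.
B is below A, so f_B = 770 − 4.6667 = 765.3333 Hz.
B–C: Beat frequency = 11/2 = 5.5 Hz.
C is above B, so f_C = 765.3333 + 5.5 = 770.8333 Hz.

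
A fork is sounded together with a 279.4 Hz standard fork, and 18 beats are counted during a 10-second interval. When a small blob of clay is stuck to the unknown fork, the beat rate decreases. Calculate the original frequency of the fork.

Beat frequency = 18/10 = 1.8 Hz.
|f − 279.4| = 1.8, so the fork was at either 277.6 Hz or 281.2 Hz.
Adding mass to a fork lowers its frequency; the adjustment lowers the fork's frequency.
The beat rate fell, so the adjustment moved the fork toward 279.4 Hz — it must have started above the reference.

281.2 Hz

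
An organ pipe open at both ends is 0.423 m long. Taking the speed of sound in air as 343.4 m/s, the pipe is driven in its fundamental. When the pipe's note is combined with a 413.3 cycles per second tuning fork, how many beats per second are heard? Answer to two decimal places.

Open pipe: f_n = n·v/(2L) = 1·343.4/(2·0.423) = 405.9102 Hz.
f_beat = |405.9102 − 413.3| = 7.39 Hz.

7.39 Hz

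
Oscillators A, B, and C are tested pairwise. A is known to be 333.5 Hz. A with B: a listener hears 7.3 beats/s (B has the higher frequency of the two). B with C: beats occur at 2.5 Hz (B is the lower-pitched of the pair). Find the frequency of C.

B is above A, so f_B = 333.5 + 7.3 = 340.8 Hz.
C is above B, so f_C = 340.8 + 2.5 = 343.3 Hz.

343.3 Hz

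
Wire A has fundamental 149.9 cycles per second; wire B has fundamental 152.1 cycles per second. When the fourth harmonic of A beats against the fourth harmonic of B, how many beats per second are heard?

8.8 Hz

Fourth harmonic of the first: 4·149.9 = 599.6 Hz.
Fourth harmonic of the second: 4·152.1 = 608.4 Hz.
f_beat = |599.6 − 608.4| = 8.8 Hz.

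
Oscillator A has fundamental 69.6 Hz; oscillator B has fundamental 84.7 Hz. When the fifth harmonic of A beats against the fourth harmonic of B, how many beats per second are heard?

Fifth harmonic of the first: 5·69.6 = 348.0 Hz.
Fourth harmonic of the second: 4·84.7 = 338.8 Hz.
f_beat = |348.0 − 338.8| = 9.2 Hz.

9.2 Hz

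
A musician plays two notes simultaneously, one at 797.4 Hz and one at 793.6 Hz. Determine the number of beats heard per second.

3.8 Hz

The beat frequency equals the magnitude of the frequency difference.
|797.4 − 793.6| = 3.8 Hz.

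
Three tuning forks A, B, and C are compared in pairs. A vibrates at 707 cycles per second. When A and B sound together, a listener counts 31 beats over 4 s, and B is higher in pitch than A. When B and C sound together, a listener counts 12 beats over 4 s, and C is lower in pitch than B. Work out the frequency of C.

711.75 Hz

A–B: Beat frequency = 31/4 = 7.75 Hz.
B is above A, so f_B = 707 + 7.75 = 714.75 Hz.
B–C: Beat frequency = 12/4 = 3 Hz.
C is below B, so f_C = 714.75 − 3 = 711.75 Hz.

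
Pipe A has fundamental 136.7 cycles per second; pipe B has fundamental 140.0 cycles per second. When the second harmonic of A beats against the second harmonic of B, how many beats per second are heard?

Second harmonic of the first: 2·136.7 = 273.4 Hz.
Second harmonic of the second: 2·140.0 = 280.0 Hz.
f_beat = |273.4 − 280.0| = 6.6 Hz.

6.6 Hz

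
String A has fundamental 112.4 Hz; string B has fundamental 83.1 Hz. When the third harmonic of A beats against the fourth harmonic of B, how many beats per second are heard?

4.8 Hz

Third harmonic of the first: 3·112.4 = 337.2 Hz.
Fourth harmonic of the second: 4·83.1 = 332.4 Hz.
f_beat = |337.2 − 332.4| = 4.8 Hz.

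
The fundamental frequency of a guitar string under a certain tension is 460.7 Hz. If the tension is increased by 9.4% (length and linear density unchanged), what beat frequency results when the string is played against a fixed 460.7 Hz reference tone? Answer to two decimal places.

For a string, f ∝ √T, so the new frequency is 460.7·√1.094 = 481.8667 Hz.
f_beat = |481.8667 − 460.7| = 21.17 Hz.

21.17 Hz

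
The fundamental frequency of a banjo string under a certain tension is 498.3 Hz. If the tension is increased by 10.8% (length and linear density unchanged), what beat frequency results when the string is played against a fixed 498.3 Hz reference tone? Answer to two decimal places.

For a string, f ∝ √T, so the new frequency is 498.3·√1.108 = 524.5184 Hz.
f_beat = |524.5184 − 498.3| = 26.22 Hz.

26.22 Hz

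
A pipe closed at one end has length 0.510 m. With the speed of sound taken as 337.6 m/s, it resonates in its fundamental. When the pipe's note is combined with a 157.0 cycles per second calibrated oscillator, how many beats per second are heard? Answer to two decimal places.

8.49 Hz

Closed pipe (odd harmonics): f_n = n·v/(4L) = 1·337.6/(4·0.510) = 165.4902 Hz.
f_beat = |165.4902 − 157.0| = 8.49 Hz.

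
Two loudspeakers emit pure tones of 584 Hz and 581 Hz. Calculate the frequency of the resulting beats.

Beats arise from superposition of two nearby frequencies; the beat rate is |f₁ − f₂|.
|584 − 581| = 3 Hz.

3 Hz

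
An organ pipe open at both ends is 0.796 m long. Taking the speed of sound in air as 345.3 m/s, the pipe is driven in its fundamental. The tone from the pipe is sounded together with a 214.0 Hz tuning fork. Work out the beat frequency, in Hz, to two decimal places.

Open pipe: f_n = n·v/(2L) = 1·345.3/(2·0.796) = 216.8970 Hz.
f_beat = |216.8970 − 214.0| = 2.90 Hz.

2.90 Hz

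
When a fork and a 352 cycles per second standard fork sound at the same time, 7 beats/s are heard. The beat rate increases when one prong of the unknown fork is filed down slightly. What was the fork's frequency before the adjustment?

|f − 352| = 7, so the fork was at either 345 Hz or 359 Hz.
Filing a prong removes mass and raises the fork's frequency; the adjustment raises the fork's frequency.
The beat rate rose, so the adjustment moved the fork further from 352 Hz — it was already above the reference.

359 Hz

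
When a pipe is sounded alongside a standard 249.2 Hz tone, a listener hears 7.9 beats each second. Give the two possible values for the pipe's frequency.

241.3 Hz or 257.1 Hz

|f − 249.2| = 7.9, so f = 249.2 ± 7.9.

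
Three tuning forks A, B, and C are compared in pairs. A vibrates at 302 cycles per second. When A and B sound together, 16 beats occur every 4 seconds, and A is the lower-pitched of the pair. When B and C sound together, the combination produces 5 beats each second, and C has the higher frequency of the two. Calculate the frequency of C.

A–B: Beat frequency = 16/4 = 4 Hz.
B is above A, so f_B = 302 + 4 = 306 Hz.
C is above B, so f_C = 306 + 5 = 311 Hz.

311 Hz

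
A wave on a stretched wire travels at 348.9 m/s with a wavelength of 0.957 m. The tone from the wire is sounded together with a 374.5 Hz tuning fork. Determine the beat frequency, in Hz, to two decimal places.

9.92 Hz

Source frequency f = v/λ = 348.9/0.957 = 364.5768 Hz.
f_beat = |364.5768 − 374.5| = 9.92 Hz.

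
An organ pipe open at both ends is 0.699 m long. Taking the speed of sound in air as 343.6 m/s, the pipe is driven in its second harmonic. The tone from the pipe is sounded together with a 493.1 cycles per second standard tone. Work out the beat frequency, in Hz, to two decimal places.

Open pipe: f_n = n·v/(2L) = 2·343.6/(2·0.699) = 491.5594 Hz.
f_beat = |491.5594 − 493.1| = 1.54 Hz.

1.54 Hz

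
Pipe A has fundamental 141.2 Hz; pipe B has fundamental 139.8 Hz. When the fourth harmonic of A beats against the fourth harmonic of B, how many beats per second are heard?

5.6 Hz

Fourth harmonic of the first: 4·141.2 = 564.8 Hz.
Fourth harmonic of the second: 4·139.8 = 559.2 Hz.
f_beat = |564.8 − 559.2| = 5.6 Hz.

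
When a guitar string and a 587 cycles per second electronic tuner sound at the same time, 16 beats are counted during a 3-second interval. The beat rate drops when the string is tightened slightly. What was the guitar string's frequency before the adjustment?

Beat frequency = 16/3 = 5.3333 Hz.
|f − 587| = 5.3333, so the guitar string was at either 581.6667 Hz or 592.3333 Hz.
Increasing tension raises a string's frequency; the adjustment raises the guitar string's frequency.
The beat rate fell, so the adjustment moved the guitar string toward 587 Hz — it must have started below the reference.

581.6667 Hz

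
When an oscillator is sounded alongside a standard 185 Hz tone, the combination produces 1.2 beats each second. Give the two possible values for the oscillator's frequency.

183.8 Hz or 186.2 Hz

|f − 185| = 1.2, so f = 185 ± 1.2.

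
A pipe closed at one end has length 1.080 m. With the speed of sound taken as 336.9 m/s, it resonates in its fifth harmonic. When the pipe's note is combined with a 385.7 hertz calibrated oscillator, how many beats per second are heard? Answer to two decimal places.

4.23 Hz

Closed pipe (odd harmonics): f_n = n·v/(4L) = 5·336.9/(4·1.080) = 389.9306 Hz.
f_beat = |389.9306 − 385.7| = 4.23 Hz.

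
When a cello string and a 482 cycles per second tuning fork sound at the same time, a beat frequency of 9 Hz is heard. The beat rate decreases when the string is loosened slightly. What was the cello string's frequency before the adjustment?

491 Hz

|f − 482| = 9, so the cello string was at either 473 Hz or 491 Hz.
Reducing tension lowers a string's frequency; the adjustment lowers the cello string's frequency.
The beat rate fell, so the adjustment moved the cello string toward 482 Hz — it must have started above the reference.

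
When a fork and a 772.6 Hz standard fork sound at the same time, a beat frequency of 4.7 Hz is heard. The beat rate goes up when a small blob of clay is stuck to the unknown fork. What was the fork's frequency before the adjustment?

|f − 772.6| = 4.7, so the fork was at either 767.9 Hz or 777.3 Hz.
Adding mass to a fork lowers its frequency; the adjustment lowers the fork's frequency.
The beat rate rose, so the adjustment moved the fork further from 772.6 Hz — it was already below the reference.

767.9 Hz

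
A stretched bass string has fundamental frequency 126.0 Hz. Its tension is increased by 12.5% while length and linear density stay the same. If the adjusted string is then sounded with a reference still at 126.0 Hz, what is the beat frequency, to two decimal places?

For a string, f ∝ √T, so the new frequency is 126.0·√1.125 = 133.6432 Hz.
f_beat = |133.6432 − 126.0| = 7.64 Hz.

7.64 Hz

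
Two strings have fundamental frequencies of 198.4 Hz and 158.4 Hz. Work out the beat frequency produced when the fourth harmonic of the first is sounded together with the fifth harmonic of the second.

Fourth harmonic of the first: 4·198.4 = 793.6 Hz.
Fifth harmonic of the second: 5·158.4 = 792.0 Hz.
f_beat = |793.6 − 792.0| = 1.6 Hz.

1.6 Hz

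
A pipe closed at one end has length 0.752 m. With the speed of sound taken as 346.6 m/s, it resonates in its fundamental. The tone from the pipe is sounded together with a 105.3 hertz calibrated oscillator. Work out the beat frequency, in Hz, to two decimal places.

9.93 Hz

Closed pipe (odd harmonics): f_n = n·v/(4L) = 1·346.6/(4·0.752) = 115.2261 Hz.
f_beat = |115.2261 − 105.3| = 9.93 Hz.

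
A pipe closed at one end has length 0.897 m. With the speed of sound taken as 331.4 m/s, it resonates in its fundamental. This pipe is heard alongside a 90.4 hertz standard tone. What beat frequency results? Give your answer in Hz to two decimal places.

1.96 Hz

Closed pipe (odd harmonics): f_n = n·v/(4L) = 1·331.4/(4·0.897) = 92.3634 Hz.
f_beat = |92.3634 − 90.4| = 1.96 Hz.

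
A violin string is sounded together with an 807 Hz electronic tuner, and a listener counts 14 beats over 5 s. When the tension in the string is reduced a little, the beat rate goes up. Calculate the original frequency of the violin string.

Beat frequency = 14/5 = 2.8 Hz.
|f − 807| = 2.8, so the violin string was at either 804.2 Hz or 809.8 Hz.
Lower tension means lower frequency; the adjustment lowers the violin string's frequency.
The beat rate rose, so the adjustment moved the violin string further from 807 Hz — it was already below the reference.

804.2 Hz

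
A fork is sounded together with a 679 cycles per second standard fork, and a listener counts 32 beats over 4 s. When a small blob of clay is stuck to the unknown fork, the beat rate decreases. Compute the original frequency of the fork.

Beat frequency = 32/4 = 8 Hz.
|f − 679| = 8, so the fork was at either 671 Hz or 687 Hz.
Adding mass to a fork lowers its frequency; the adjustment lowers the fork's frequency.
The beat rate fell, so the adjustment moved the fork toward 679 Hz — it must have started above the reference.

687 Hz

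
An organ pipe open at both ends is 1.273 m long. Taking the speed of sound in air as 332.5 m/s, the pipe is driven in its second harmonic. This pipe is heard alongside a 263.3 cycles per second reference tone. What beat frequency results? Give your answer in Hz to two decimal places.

Open pipe: f_n = n·v/(2L) = 2·332.5/(2·1.273) = 261.1940 Hz.
f_beat = |261.1940 − 263.3| = 2.11 Hz.

2.11 Hz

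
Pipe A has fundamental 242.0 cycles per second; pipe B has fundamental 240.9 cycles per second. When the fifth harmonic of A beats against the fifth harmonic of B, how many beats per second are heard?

Fifth harmonic of the first: 5·242.0 = 1210.0 Hz.
Fifth harmonic of the second: 5·240.9 = 1204.5 Hz.
f_beat = |1210.0 − 1204.5| = 5.5 Hz.

5.5 Hz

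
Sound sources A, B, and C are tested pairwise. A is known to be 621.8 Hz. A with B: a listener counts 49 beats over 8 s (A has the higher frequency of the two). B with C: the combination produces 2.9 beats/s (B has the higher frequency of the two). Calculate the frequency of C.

A–B: Beat frequency = 49/8 = 6.125 Hz.
B is below A, so f_B = 621.8 − 6.125 = 615.675 Hz.
C is below B, so f_C = 615.675 − 2.9 = 612.775 Hz.

612.775 Hz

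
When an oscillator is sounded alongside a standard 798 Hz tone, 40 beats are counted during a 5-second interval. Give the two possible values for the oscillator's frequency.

Beat frequency = 40/5 = 8 Hz.
|f − 798| = 8, so f = 798 ± 8.

790 Hz or 806 Hz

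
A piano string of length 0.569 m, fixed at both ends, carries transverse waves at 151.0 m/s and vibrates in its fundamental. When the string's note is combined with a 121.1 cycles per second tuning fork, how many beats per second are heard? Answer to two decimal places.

11.59 Hz

For a string fixed at both ends, f_n = n·v/(2L) = 1·151.0/(2·0.569) = 132.6889 Hz.
f_beat = |132.6889 − 121.1| = 11.59 Hz.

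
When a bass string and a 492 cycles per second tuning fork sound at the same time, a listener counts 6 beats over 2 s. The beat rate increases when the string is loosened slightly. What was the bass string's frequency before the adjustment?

489 Hz

Beat frequency = 6/2 = 3 Hz.
|f − 492| = 3, so the bass string was at either 489 Hz or 495 Hz.
Reducing tension lowers a string's frequency; the adjustment lowers the bass string's frequency.
The beat rate rose, so the adjustment moved the bass string further from 492 Hz — it was already below the reference.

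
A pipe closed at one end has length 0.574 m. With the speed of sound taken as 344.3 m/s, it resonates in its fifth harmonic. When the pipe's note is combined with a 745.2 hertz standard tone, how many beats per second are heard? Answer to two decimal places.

4.58 Hz

Closed pipe (odd harmonics): f_n = n·v/(4L) = 5·344.3/(4·0.574) = 749.7822 Hz.
f_beat = |749.7822 − 745.2| = 4.58 Hz.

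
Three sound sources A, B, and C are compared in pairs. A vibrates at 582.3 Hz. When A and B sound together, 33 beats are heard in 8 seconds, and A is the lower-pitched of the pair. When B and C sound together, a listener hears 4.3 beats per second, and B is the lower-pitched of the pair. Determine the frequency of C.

590.725 Hz

A–B: Beat frequency = 33/8 = 4.125 Hz.
B is above A, so f_B = 582.3 + 4.125 = 586.425 Hz.
C is above B, so f_C = 586.425 + 4.3 = 590.725 Hz.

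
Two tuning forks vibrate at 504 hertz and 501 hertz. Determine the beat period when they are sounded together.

0.333 s

f_beat = |504 − 501| = 3 Hz.
Beat period T = 1 / f_beat = 1 / 3 s.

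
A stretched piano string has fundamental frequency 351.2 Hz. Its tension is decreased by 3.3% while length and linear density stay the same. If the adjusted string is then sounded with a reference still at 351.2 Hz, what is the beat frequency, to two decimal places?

5.84 Hz

For a string, f ∝ √T, so the new frequency is 351.2·√0.967 = 345.3566 Hz.
f_beat = |345.3566 − 351.2| = 5.84 Hz.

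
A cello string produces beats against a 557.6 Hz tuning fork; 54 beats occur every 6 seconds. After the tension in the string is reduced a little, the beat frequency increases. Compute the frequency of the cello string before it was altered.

548.6 Hz

Beat frequency = 54/6 = 9 Hz.
|f − 557.6| = 9, so the cello string was at either 548.6 Hz or 566.6 Hz.
Lower tension means lower frequency; the adjustment lowers the cello string's frequency.
The beat rate rose, so the adjustment moved the cello string further from 557.6 Hz — it was already below the reference.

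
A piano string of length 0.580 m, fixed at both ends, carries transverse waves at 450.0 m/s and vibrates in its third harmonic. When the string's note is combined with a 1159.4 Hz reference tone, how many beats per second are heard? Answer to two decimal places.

4.39 Hz

For a string fixed at both ends, f_n = n·v/(2L) = 3·450.0/(2·0.580) = 1163.7931 Hz.
f_beat = |1163.7931 − 1159.4| = 4.39 Hz.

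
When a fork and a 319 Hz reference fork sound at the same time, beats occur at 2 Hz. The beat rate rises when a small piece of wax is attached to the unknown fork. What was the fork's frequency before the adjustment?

317 Hz

|f − 319| = 2, so the fork was at either 317 Hz or 321 Hz.
Loading a fork with wax lowers its frequency; the adjustment lowers the fork's frequency.
The beat rate rose, so the adjustment moved the fork further from 319 Hz — it was already below the reference.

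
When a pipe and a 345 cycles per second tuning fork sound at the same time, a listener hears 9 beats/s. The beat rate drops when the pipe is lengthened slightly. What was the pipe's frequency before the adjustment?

354 Hz

|f − 345| = 9, so the pipe was at either 336 Hz or 354 Hz.
A longer pipe has a lower fundamental; the adjustment lowers the pipe's frequency.
The beat rate fell, so the adjustment moved the pipe toward 345 Hz — it must have started above the reference.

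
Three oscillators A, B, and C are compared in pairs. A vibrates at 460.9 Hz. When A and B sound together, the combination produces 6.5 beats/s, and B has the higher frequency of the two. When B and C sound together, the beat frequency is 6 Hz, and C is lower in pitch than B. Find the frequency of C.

461.4 Hz

B is above A, so f_B = 460.9 + 6.5 = 467.4 Hz.
C is below B, so f_C = 467.4 − 6 = 461.4 Hz.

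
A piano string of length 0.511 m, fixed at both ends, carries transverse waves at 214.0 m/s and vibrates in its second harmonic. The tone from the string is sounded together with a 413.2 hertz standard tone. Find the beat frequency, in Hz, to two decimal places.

5.59 Hz

For a string fixed at both ends, f_n = n·v/(2L) = 2·214.0/(2·0.511) = 418.7867 Hz.
f_beat = |418.7867 − 413.2| = 5.59 Hz.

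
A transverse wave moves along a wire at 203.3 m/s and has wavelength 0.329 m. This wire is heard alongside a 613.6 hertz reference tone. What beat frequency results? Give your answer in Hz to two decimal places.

Source frequency f = v/λ = 203.3/0.329 = 617.9331 Hz.
f_beat = |617.9331 − 613.6| = 4.33 Hz.

4.33 Hz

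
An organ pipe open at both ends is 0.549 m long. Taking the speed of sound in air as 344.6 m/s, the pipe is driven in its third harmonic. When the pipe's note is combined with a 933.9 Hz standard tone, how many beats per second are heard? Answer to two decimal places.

7.63 Hz

Open pipe: f_n = n·v/(2L) = 3·344.6/(2·0.549) = 941.5301 Hz.
f_beat = |941.5301 − 933.9| = 7.63 Hz.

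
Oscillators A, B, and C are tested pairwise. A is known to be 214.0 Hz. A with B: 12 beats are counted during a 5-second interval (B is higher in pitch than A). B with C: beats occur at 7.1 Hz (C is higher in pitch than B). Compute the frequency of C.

A–B: Beat frequency = 12/5 = 2.4 Hz.
B is above A, so f_B = 214.0 + 2.4 = 216.4 Hz.
C is above B, so f_C = 216.4 + 7.1 = 223.5 Hz.

223.5 Hz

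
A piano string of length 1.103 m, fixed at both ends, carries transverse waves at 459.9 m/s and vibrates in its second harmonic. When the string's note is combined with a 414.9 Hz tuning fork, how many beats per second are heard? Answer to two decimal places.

For a string fixed at both ends, f_n = n·v/(2L) = 2·459.9/(2·1.103) = 416.9538 Hz.
f_beat = |416.9538 − 414.9| = 2.05 Hz.

2.05 Hz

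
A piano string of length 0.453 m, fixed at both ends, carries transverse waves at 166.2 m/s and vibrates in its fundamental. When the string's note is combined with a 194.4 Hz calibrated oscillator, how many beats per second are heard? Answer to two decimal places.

10.96 Hz

For a string fixed at both ends, f_n = n·v/(2L) = 1·166.2/(2·0.453) = 183.4437 Hz.
f_beat = |183.4437 − 194.4| = 10.96 Hz.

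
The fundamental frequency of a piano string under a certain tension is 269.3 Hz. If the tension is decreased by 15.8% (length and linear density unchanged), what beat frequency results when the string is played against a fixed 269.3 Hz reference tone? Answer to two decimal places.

22.19 Hz

For a string, f ∝ √T, so the new frequency is 269.3·√0.842 = 247.1112 Hz.
f_beat = |247.1112 − 269.3| = 22.19 Hz.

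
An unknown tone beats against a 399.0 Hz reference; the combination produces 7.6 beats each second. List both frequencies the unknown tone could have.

|f − 399.0| = 7.6, so f = 399.0 ± 7.6.

391.4 Hz or 406.6 Hz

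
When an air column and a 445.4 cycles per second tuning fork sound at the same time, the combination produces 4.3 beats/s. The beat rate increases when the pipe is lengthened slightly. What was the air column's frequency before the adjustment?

|f − 445.4| = 4.3, so the air column was at either 441.1 Hz or 449.7 Hz.
A longer pipe has a lower fundamental; the adjustment lowers the air column's frequency.
The beat rate rose, so the adjustment moved the air column further from 445.4 Hz — it was already below the reference.

441.1 Hz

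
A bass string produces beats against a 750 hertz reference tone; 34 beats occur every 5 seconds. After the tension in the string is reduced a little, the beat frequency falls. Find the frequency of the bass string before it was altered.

Beat frequency = 34/5 = 6.8 Hz.
|f − 750| = 6.8, so the bass string was at either 743.2 Hz or 756.8 Hz.
Lower tension means lower frequency; the adjustment lowers the bass string's frequency.
The beat rate fell, so the adjustment moved the bass string toward 750 Hz — it must have started above the reference.

756.8 Hz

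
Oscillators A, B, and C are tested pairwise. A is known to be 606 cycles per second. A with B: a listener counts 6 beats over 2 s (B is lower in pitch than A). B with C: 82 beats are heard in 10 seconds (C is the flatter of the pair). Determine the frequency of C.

A–B: Beat frequency = 6/2 = 3 Hz.
B is below A, so f_B = 606 − 3 = 603 Hz.
B–C: Beat frequency = 82/10 = 8.2 Hz.
C is below B, so f_C = 603 − 8.2 = 594.8 Hz.

594.8 Hz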